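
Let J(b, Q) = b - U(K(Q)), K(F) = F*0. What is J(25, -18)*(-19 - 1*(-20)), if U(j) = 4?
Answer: 21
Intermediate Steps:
K(F) = 0
J(b, Q) = -4 + b (J(b, Q) = b - 1*4 = b - 4 = -4 + b)
J(25, -18)*(-19 - 1*(-20)) = (-4 + 25)*(-19 - 1*(-20)) = 21*(-19 + 20) = 21*1 = 21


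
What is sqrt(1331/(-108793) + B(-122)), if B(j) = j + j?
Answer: 3*I*sqrt(320900946071)/108793 ≈ 15.621*I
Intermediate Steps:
B(j) = 2*j
sqrt(1331/(-108793) + B(-122)) = sqrt(1331/(-108793) + 2*(-122)) = sqrt(1331*(-1/108793) - 244) = sqrt(-1331/108793 - 244) = sqrt(-26546823/108793) = 3*I*sqrt(320900946071)/108793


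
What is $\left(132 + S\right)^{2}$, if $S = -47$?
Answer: $7225$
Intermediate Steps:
$\left(132 + S\right)^{2} = \left(132 - 47\right)^{2} = 85^{2} = 7225$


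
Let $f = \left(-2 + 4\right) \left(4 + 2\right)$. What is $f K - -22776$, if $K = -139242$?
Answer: $-1648128$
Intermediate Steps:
$f = 12$ ($f = 2 \cdot 6 = 12$)
$f K - -22776 = 12 \left(-139242\right) - -22776 = -1670904 + 22776 = -1648128$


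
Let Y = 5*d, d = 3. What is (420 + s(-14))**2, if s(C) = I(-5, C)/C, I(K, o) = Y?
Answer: 34398225/196 ≈ 1.7550e+5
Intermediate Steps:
Y = 15 (Y = 5*3 = 15)
I(K, o) = 15
s(C) = 15/C
(420 + s(-14))**2 = (420 + 15/(-14))**2 = (420 + 15*(-1/14))**2 = (420 - 15/14)**2 = (5865/14)**2 = 34398225/196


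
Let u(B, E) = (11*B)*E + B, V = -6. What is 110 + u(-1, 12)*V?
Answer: 908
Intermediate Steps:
u(B, E) = B + 11*B*E (u(B, E) = 11*B*E + B = B + 11*B*E)
110 + u(-1, 12)*V = 110 - (1 + 11*12)*(-6) = 110 - (1 + 132)*(-6) = 110 - 1*133*(-6) = 110 - 133*(-6) = 110 + 798 = 908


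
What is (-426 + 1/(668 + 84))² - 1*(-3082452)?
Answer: 1845763699009/565504 ≈ 3.2639e+6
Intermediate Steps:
(-426 + 1/(668 + 84))² - 1*(-3082452) = (-426 + 1/752)² + 3082452 = (-320351/752)² + 3082452 = 102624763201/565504 + 3082452 = 1845763699009/565504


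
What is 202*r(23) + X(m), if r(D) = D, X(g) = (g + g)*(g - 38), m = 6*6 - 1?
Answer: 4436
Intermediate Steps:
m = 35 (m = 36 - 1 = 35)
X(g) = 2*g*(-38 + g) (X(g) = (2*g)*(-38 + g) = 2*g*(-38 + g))
202*r(23) + X(m) = 202*23 + 2*35*(-38 + 35) = 4646 + 2*35*(-3) = 4646 - 210 = 4436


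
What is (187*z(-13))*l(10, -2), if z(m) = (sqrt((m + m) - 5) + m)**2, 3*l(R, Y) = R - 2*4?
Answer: 17204 - 9724*I*sqrt(31)/3 ≈ 17204.0 - 18047.0*I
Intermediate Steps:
l(R, Y) = -8/3 + R/3 (l(R, Y) = (R - 2*4)/3 = (R - 8)/3 = (-8 + R)/3 = -8/3 + R/3)
z(m) = (m + sqrt(-5 + 2*m))**2 (z(m) = (sqrt(2*m - 5) + m)**2 = (sqrt(-5 + 2*m) + m)**2 = (m + sqrt(-5 + 2*m))**2)
(187*z(-13))*l(10, -2) = (187*(-13 + sqrt(-5 + 2*(-13)))**2)*(-8/3 + (1/3)*10) = (187*(-13 + sqrt(-5 - 26))**2)*(-8/3 + 10/3) = (187*(-13 + sqrt(-31))**2)*(2/3) = (187*(-13 + I*sqrt(31))**2)*(2/3) = 374*(-13 + I*sqrt(31))**2/3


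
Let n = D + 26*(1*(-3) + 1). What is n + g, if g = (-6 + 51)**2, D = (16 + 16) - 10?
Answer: 1995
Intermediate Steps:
D = 22 (D = 32 - 10 = 22)
g = 2025 (g = 45**2 = 2025)
n = -30 (n = 22 + 26*(1*(-3) + 1) = 22 + 26*(-3 + 1) = 22 + 26*(-2) = 22 - 52 = -30)
n + g = -30 + 2025 = 1995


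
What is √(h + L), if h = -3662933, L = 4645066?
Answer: √982133 ≈ 991.03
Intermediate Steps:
√(h + L) = √(-3662933 + 4645066) = √982133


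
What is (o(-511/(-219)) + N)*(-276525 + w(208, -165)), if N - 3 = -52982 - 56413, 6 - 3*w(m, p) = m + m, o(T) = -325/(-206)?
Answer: 18703236393595/618 ≈ 3.0264e+10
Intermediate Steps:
o(T) = 325/206 (o(T) = -325*(-1/206) = 325/206)
w(m, p) = 2 - 2*m/3 (w(m, p) = 2 - (m + m)/3 = 2 - 2*m/3)
N = -109392 (N = 3 + (-52982 - 56413) = 3 - 109395 = -109392)
(o(-511/(-219)) + N)*(-276525 + w(208, -165)) = (325/206 - 109392)*(-276525 + (2 - 2/3*208)) = -22534427*(-276525 + (2 - 416/3))/206 = -22534427*(-276525 - 410/3)/206 = -22534427/206*(-829985/3) = 18703236393595/618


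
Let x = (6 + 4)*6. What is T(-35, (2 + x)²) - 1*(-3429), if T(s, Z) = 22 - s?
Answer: 3486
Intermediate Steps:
x = 60 (x = 10*6 = 60)
T(-35, (2 + x)²) - 1*(-3429) = (22 - 1*(-35)) - 1*(-3429) = (22 + 35) + 3429 = 57 + 3429 = 3486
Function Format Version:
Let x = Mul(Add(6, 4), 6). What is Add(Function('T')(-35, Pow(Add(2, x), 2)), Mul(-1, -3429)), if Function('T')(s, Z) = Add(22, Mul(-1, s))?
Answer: 3486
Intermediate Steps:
x = 60 (x = Mul(10, 6) = 60)
Add(Function('T')(-35, Pow(Add(2, x), 2)), Mul(-1, -3429)) = Add(Add(22, Mul(-1, -35)), Mul(-1, -3429)) = Add(Add(22, 35), 3429) = Add(57, 3429) = 3486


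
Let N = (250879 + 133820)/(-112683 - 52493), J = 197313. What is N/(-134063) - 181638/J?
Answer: -1340704721830119/1456432372077848 ≈ -0.92054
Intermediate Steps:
N = -384699/165176 (N = 384699/(-165176) = 384699*(-1/165176) = -384699/165176 ≈ -2.3290)
N/(-134063) - 181638/J = -384699/165176/(-134063) - 181638/197313 = -384699/165176*(-1/134063) - 181638*1/197313 = 384699/22143990088 - 60546/65771 = -1340704721830119/1456432372077848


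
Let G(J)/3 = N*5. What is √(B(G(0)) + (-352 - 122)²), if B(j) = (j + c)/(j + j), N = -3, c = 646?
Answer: √202202390/30 ≈ 473.99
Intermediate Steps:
G(J) = -45 (G(J) = 3*(-3*5) = 3*(-15) = -45)
B(j) = (646 + j)/(2*j) (B(j) = (j + 646)/(j + j) = (646 + j)/((2*j)) = (646 + j)*(1/(2*j)) = (646 + j)/(2*j))
√(B(G(0)) + (-352 - 122)²) = √((½)*(646 - 45)/(-45) + (-352 - 122)²) = √((½)*(-1/45)*601 + (-474)²) = √(-601/90 + 224676) = √(20220239/90) = √202202390/30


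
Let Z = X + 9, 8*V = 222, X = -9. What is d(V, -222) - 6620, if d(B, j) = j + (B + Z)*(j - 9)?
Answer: -53009/4 ≈ -13252.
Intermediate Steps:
V = 111/4 (V = (⅛)*222 = 111/4 ≈ 27.750)
Z = 0 (Z = -9 + 9 = 0)
d(B, j) = j + B*(-9 + j) (d(B, j) = j + (B + 0)*(j - 9) = j + B*(-9 + j))
d(V, -222) - 6620 = (-222 - 9*111/4 + (111/4)*(-222)) - 6620 = (-222 - 999/4 - 12321/2) - 6620 = -26529/4 - 6620 = -53009/4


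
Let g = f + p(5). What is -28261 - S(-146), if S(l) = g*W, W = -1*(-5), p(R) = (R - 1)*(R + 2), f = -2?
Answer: -28391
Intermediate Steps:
p(R) = (-1 + R)*(2 + R)
g = 26 (g = -2 + (-2 + 5 + 5²) = -2 + (-2 + 5 + 25) = -2 + 28 = 26)
W = 5
S(l) = 130 (S(l) = 26*5 = 130)
-28261 - S(-146) = -28261 - 1*130 = -28261 - 130 = -28391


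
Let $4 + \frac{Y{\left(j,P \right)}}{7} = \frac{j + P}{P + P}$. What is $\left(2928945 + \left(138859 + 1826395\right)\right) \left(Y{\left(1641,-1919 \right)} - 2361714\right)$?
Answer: $- \frac{22181400245153075}{1919} \approx -1.1559 \cdot 10^{13}$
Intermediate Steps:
$Y{\left(j,P \right)} = -28 + \frac{7 \left(P + j\right)}{2 P}$ ($Y{\left(j,P \right)} = -28 + 7 \frac{j + P}{P + P} = -28 + 7 \frac{P + j}{2 P} = -28 + \frac{7 \left(P + j\right)}{2 P}$)
$\left(2928945 + \left(138859 + 1826395\right)\right) \left(Y{\left(1641,-1919 \right)} - 2361714\right) = \left(2928945 + \left(138859 + 1826395\right)\right) \left(\frac{7 \left(1641 - -13433\right)}{2 \left(-1919\right)} - 2361714\right) = \left(2928945 + 1965254\right) \left(\frac{7}{2} \left(- \frac{1}{1919}\right) \left(1641 + 13433\right) - 2361714\right) = 4894199 \left(\frac{7}{2} \left(- \frac{1}{1919}\right) 15074 - 2361714\right) = 4894199 \left(- \frac{52759}{1919} - 2361714\right) = 4894199 \left(- \frac{4532181925}{1919}\right) = - \frac{22181400245153075}{1919}$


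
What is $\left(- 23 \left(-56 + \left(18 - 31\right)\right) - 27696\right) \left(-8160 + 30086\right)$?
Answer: $-572465934$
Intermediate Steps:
$\left(- 23 \left(-56 + \left(18 - 31\right)\right) - 27696\right) \left(-8160 + 30086\right) = \left(- 23 \left(-56 + \left(18 - 31\right)\right) - 27696\right) 21926 = \left(- 23 \left(-56 - 13\right) - 27696\right) 21926 = \left(\left(-23\right) \left(-69\right) - 27696\right) 21926 = \left(1587 - 27696\right) 21926 = \left(-26109\right) 21926 = -572465934$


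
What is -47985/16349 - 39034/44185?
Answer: -2758384091/722380565 ≈ -3.8185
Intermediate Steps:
-47985/16349 - 39034/44185 = -2758384091/722380565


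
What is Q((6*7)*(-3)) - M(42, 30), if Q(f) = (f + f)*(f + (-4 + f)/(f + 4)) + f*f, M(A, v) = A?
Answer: 2886366/61 ≈ 47318.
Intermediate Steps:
Q(f) = f² + 2*f*(f + (-4 + f)/(4 + f)) (Q(f) = (2*f)*(f + (-4 + f)/(4 + f)) + f² = 2*f*(f + (-4 + f)/(4 + f)) + f² = f² + 2*f*(f + (-4 + f)/(4 + f)))
Q((6*7)*(-3)) - M(42, 30) = ((6*7)*(-3))*(-8 + 3*((6*7)*(-3))² + 14*((6*7)*(-3)))/(4 + (6*7)*(-3)) - 1*42 = (42*(-3))*(-8 + 3*(42*(-3))² + 14*(42*(-3)))/(4 + 42*(-3)) - 42 = -126*(-8 + 3*(-126)² + 14*(-126))/(4 - 126) - 42 = -126*(-8 + 3*15876 - 1764)/(-122) - 42 = -126*(-1/122)*(-8 + 47628 - 1764) - 42 = -126*(-1/122)*45856 - 42 = 2888928/61 - 42 = 2886366/61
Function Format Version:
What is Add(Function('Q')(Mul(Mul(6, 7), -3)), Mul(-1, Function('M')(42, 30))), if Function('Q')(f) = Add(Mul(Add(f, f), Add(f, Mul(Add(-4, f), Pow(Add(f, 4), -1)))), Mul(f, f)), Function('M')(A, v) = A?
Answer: Rational(2886366, 61) ≈ 47318.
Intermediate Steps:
Function('Q')(f) = Add(Pow(f, 2), Mul(2, f, Add(f, Mul(Pow(Add(4, f), -1), Add(-4, f))))) (Function('Q')(f) = Add(Mul(Mul(2, f), Add(f, Mul(Add(-4, f), Pow(Add(4, f), -1)))), Pow(f, 2)) = Add(Mul(Mul(2, f), Add(f, Mul(Pow(Add(4, f), -1), Add(-4, f)))), Pow(f, 2)) = Add(Mul(2, f, Add(f, Mul(Pow(Add(4, f), -1), Add(-4, f)))), Pow(f, 2)) = Add(Pow(f, 2), Mul(2, f, Add(f, Mul(Pow(Add(4, f), -1), Add(-4, f))))))
Add(Function('Q')(Mul(Mul(6, 7), -3)), Mul(-1, Function('M')(42, 30))) = Add(Mul(Mul(Mul(6, 7), -3), Pow(Add(4, Mul(Mul(6, 7), -3)), -1), Add(-8, Mul(3, Pow(Mul(Mul(6, 7), -3), 2)), Mul(14, Mul(Mul(6, 7), -3)))), Mul(-1, 42)) = Add(Mul(Mul(42, -3), Pow(Add(4, Mul(42, -3)), -1), Add(-8, Mul(3, Pow(Mul(42, -3), 2)), Mul(14, Mul(42, -3)))), -42) = Add(Mul(-126, Pow(Add(4, -126), -1), Add(-8, Mul(3, Pow(-126, 2)), Mul(14, -126))), -42) = Add(Mul(-126, Pow(-122, -1), Add(-8, Mul(3, 15876), -1764)), -42) = Add(Mul(-126, Rational(-1, 122), Add(-8, 47628, -1764)), -42) = Add(Mul(-126, Rational(-1, 122), 45856), -42) = Add(Rational(2888928, 61), -42) = Rational(2886366, 61)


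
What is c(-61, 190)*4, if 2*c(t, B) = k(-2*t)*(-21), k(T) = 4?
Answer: -168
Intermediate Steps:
c(t, B) = -42 (c(t, B) = (4*(-21))/2 = (½)*(-84) = -42)
c(-61, 190)*4 = -42*4 = -168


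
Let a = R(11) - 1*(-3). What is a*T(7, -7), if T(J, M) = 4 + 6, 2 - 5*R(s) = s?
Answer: 12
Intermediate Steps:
R(s) = 2/5 - s/5
T(J, M) = 10
a = 6/5 (a = (2/5 - 1/5*11) - 1*(-3) = (2/5 - 11/5) + 3 = -9/5 + 3 = 6/5 ≈ 1.2000)
a*T(7, -7) = (6/5)*10 = 12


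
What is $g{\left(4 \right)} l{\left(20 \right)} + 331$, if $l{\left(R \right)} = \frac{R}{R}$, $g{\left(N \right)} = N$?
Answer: $335$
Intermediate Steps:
$l{\left(R \right)} = 1$
$g{\left(4 \right)} l{\left(20 \right)} + 331 = 4 \cdot 1 + 331 = 4 + 331 = 335$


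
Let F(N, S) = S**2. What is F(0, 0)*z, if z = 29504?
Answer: 0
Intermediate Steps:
F(0, 0)*z = 0**2*29504 = 0*29504 = 0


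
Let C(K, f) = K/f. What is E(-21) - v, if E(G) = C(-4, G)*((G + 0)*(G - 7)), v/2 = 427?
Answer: -742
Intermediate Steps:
v = 854 (v = 2*427 = 854)
E(G) = 28 - 4*G (E(G) = (-4/G)*((G + 0)*(G - 7)) = (-4/G)*(G*(-7 + G)) = 28 - 4*G)
E(-21) - v = (28 - 4*(-21)) - 1*854 = (28 + 84) - 854 = 112 - 854 = -742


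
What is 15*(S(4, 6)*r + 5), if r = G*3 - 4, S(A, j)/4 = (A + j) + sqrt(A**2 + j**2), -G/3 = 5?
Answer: -29325 - 5880*sqrt(13) ≈ -50526.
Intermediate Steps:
G = -15 (G = -3*5 = -15)
S(A, j) = 4*A + 4*j + 4*sqrt(A**2 + j**2) (S(A, j) = 4*((A + j) + sqrt(A**2 + j**2)) = 4*(A + j + sqrt(A**2 + j**2)) = 4*A + 4*j + 4*sqrt(A**2 + j**2))
r = -49 (r = -15*3 - 4 = -45 - 4 = -49)
15*(S(4, 6)*r + 5) = 15*((4*4 + 4*6 + 4*sqrt(4**2 + 6**2))*(-49) + 5) = 15*((16 + 24 + 4*sqrt(16 + 36))*(-49) + 5) = 15*((16 + 24 + 4*sqrt(52))*(-49) + 5) = 15*((16 + 24 + 4*(2*sqrt(13)))*(-49) + 5) = 15*((16 + 24 + 8*sqrt(13))*(-49) + 5) = 15*((40 + 8*sqrt(13))*(-49) + 5) = 15*((-1960 - 392*sqrt(13)) + 5) = 15*(-1955 - 392*sqrt(13)) = -29325 - 5880*sqrt(13)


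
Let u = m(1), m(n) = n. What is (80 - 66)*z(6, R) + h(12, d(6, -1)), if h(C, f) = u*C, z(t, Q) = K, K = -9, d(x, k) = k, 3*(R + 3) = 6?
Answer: -114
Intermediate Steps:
R = -1 (R = -3 + (1/3)*6 = -3 + 2 = -1)
u = 1
z(t, Q) = -9
h(C, f) = C (h(C, f) = 1*C = C)
(80 - 66)*z(6, R) + h(12, d(6, -1)) = (80 - 66)*(-9) + 12 = 14*(-9) + 12 = -126 + 12 = -114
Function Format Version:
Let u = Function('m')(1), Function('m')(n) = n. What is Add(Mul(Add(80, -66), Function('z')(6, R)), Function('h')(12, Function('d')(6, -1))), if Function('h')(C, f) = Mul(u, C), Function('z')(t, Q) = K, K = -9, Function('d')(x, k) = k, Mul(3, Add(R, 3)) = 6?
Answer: -114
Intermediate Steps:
R = -1 (R = Add(-3, Mul(Rational(1, 3), 6)) = Add(-3, 2) = -1)
u = 1
Function('z')(t, Q) = -9
Function('h')(C, f) = C (Function('h')(C, f) = Mul(1, C) = C)
Add(Mul(Add(80, -66), Function('z')(6, R)), Function('h')(12, Function('d')(6, -1))) = Add(Mul(Add(80, -66), -9), 12) = Add(Mul(14, -9), 12) = Add(-126, 12) = -114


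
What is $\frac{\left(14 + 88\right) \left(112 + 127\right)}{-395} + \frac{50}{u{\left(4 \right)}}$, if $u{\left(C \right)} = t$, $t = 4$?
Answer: $- \frac{38881}{790} \approx -49.216$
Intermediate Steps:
$u{\left(C \right)} = 4$
$\frac{\left(14 + 88\right) \left(112 + 127\right)}{-395} + \frac{50}{u{\left(4 \right)}} = \frac{\left(14 + 88\right) \left(112 + 127\right)}{-395} + \frac{50}{4} = 102 \cdot 239 \left(- \frac{1}{395}\right) + 50 \cdot \frac{1}{4} = 24378 \left(- \frac{1}{395}\right) + \frac{25}{2} = - \frac{24378}{395} + \frac{25}{2} = - \frac{38881}{790}$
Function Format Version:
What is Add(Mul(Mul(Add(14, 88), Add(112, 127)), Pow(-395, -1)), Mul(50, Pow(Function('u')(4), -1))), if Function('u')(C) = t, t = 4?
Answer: Rational(-38881, 790) ≈ -49.216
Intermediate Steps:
Function('u')(C) = 4
Add(Mul(Mul(Add(14, 88), Add(112, 127)), Pow(-395, -1)), Mul(50, Pow(Function('u')(4), -1))) = Add(Mul(Mul(Add(14, 88), Add(112, 127)), Pow(-395, -1)), Mul(50, Pow(4, -1))) = Add(Mul(Mul(102, 239), Rational(-1, 395)), Mul(50, Rational(1, 4))) = Add(Mul(24378, Rational(-1, 395)), Rational(25, 2)) = Add(Rational(-24378, 395), Rational(25, 2)) = Rational(-38881, 790)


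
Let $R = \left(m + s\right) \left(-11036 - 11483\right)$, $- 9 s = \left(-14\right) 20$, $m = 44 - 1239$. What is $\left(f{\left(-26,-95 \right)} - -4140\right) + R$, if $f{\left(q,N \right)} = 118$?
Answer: $\frac{235924847}{9} \approx 2.6214 \cdot 10^{7}$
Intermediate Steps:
$m = -1195$ ($m = 44 - 1239 = -1195$)
$s = \frac{280}{9}$ ($s = - \frac{\left(-14\right) 20}{9} = \left(- \frac{1}{9}\right) \left(-280\right) = \frac{280}{9} \approx 31.111$)
$R = \frac{235886525}{9}$ ($R = \left(-1195 + \frac{280}{9}\right) \left(-11036 - 11483\right) = \left(- \frac{10475}{9}\right) \left(-22519\right) = \frac{235886525}{9} \approx 2.621 \cdot 10^{7}$)
$\left(f{\left(-26,-95 \right)} - -4140\right) + R = \left(118 - -4140\right) + \frac{235886525}{9} = \left(118 + 4140\right) + \frac{235886525}{9} = 4258 + \frac{235886525}{9} = \frac{235924847}{9}$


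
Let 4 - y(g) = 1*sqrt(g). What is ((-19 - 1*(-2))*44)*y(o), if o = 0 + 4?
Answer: -1496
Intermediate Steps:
o = 4
y(g) = 4 - sqrt(g)
((-19 - 1*(-2))*44)*y(o) = ((-19 - 1*(-2))*44)*(4 - sqrt(4)) = ((-19 + 2)*44)*(4 - 1*2) = (-17*44)*(4 - 2) = -748*2 = -1496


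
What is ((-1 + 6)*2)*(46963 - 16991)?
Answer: 299720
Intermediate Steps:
((-1 + 6)*2)*(46963 - 16991) = (5*2)*29972 = 10*29972 = 299720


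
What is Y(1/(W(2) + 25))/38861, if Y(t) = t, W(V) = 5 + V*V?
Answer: 1/1321274 ≈ 7.5685e-7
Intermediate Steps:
W(V) = 5 + V²
Y(1/(W(2) + 25))/38861 = 1/(((5 + 2²) + 25)*38861) = (1/38861)/((5 + 4) + 25) = (1/38861)/(9 + 25) = (1/38861)/34 = (1/34)*(1/38861) = 1/1321274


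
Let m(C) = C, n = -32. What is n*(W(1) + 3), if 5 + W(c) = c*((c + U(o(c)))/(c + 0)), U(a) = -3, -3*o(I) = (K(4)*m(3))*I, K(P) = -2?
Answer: 128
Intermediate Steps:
o(I) = 2*I (o(I) = -(-2*3)*I/3 = -(-2)*I = 2*I)
W(c) = -8 + c (W(c) = -5 + c*((c - 3)/(c + 0)) = -5 + c*((-3 + c)/c) = -5 + (-3 + c) = -8 + c)
n*(W(1) + 3) = -32*((-8 + 1) + 3) = -32*(-7 + 3) = -32*(-4) = 128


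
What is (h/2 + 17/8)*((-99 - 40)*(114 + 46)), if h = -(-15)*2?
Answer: -380860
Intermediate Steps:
h = 30 (h = -5*(-6) = 30)
(h/2 + 17/8)*((-99 - 40)*(114 + 46)) = (30/2 + 17/8)*((-99 - 40)*(114 + 46)) = (30*(½) + 17*(⅛))*(-139*160) = (15 + 17/8)*(-22240) = (137/8)*(-22240) = -380860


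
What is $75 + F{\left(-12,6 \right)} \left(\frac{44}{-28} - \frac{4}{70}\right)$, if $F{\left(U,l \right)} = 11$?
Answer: $\frac{1998}{35} \approx 57.086$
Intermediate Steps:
$75 + F{\left(-12,6 \right)} \left(\frac{44}{-28} - \frac{4}{70}\right) = 75 + 11 \left(\frac{44}{-28} - \frac{4}{70}\right) = 75 + 11 \left(44 \left(- \frac{1}{28}\right) - \frac{2}{35}\right) = 75 + 11 \left(- \frac{11}{7} - \frac{2}{35}\right) = 75 + 11 \left(- \frac{57}{35}\right) = 75 - \frac{627}{35} = \frac{1998}{35}$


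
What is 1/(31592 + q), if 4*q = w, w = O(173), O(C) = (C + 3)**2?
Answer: 1/39336 ≈ 2.5422e-5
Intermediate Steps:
O(C) = (3 + C)**2
w = 30976 (w = (3 + 173)**2 = 176**2 = 30976)
q = 7744 (q = (1/4)*30976 = 7744)
1/(31592 + q) = 1/(31592 + 7744) = 1/39336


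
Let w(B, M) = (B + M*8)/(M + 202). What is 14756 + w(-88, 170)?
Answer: 457542/31 ≈ 14759.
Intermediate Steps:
w(B, M) = (B + 8*M)/(202 + M)
14756 + w(-88, 170) = 14756 + (-88 + 8*170)/(202 + 170) = 14756 + (-88 + 1360)/372 = 14756 + (1/372)*1272 = 14756 + 106/31 = 457542/31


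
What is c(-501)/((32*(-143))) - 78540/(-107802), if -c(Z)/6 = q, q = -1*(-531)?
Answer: 58571351/41108496 ≈ 1.4248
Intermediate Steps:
q = 531
c(Z) = -3186 (c(Z) = -6*531 = -3186)
c(-501)/((32*(-143))) - 78540/(-107802) = -3186/(32*(-143)) - 78540/(-107802) = -3186/(-4576) - 78540*(-1/107802) = -3186*(-1/4576) + 13090/17967 = 1593/2288 + 13090/17967 = 58571351/41108496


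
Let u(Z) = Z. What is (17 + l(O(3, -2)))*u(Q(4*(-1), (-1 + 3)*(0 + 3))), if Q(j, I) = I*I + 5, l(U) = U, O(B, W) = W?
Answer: 615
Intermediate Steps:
Q(j, I) = 5 + I**2 (Q(j, I) = I**2 + 5 = 5 + I**2)
(17 + l(O(3, -2)))*u(Q(4*(-1), (-1 + 3)*(0 + 3))) = (17 - 2)*(5 + ((-1 + 3)*(0 + 3))**2) = 15*(5 + (2*3)**2) = 15*(5 + 6**2) = 15*(5 + 36) = 15*41 = 615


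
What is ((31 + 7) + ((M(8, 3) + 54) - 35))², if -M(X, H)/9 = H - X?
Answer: 10404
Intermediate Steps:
M(X, H) = -9*H + 9*X (M(X, H) = -9*(H - X) = -9*H + 9*X)
((31 + 7) + ((M(8, 3) + 54) - 35))² = ((31 + 7) + (((-9*3 + 9*8) + 54) - 35))² = (38 + (((-27 + 72) + 54) - 35))² = (38 + ((45 + 54) - 35))² = (38 + (99 - 35))² = (38 + 64)² = 102² = 10404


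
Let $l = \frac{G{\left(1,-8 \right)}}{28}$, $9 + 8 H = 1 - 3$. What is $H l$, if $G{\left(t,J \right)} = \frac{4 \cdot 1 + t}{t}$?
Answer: $- \frac{55}{224} \approx -0.24554$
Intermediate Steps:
$G{\left(t,J \right)} = \frac{4 + t}{t}$
$H = - \frac{11}{8}$ ($H = - \frac{9}{8} + \frac{1 - 3}{8} = - \frac{9}{8} + \frac{1}{8} \left(-2\right) = - \frac{9}{8} - \frac{1}{4} = - \frac{11}{8} \approx -1.375$)
$l = \frac{5}{28}$ ($l = \frac{1^{-1} \left(4 + 1\right)}{28} = 1 \cdot 5 \cdot \frac{1}{28} = 5 \cdot \frac{1}{28} = \frac{5}{28} \approx 0.17857$)
$H l = \left(- \frac{11}{8}\right) \frac{5}{28} = - \frac{55}{224}$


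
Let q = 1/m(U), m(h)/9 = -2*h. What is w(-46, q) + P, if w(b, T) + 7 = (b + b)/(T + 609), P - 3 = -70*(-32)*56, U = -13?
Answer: 17875486524/142507 ≈ 1.2544e+5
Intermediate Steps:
P = 125443 (P = 3 - 70*(-32)*56 = 3 + 2240*56 = 3 + 125440 = 125443)
m(h) = -18*h (m(h) = 9*(-2*h) = -18*h)
q = 1/234 (q = 1/(-18*(-13)) = 1/234 ≈ 0.0042735)
w(b, T) = -7 + 2*b/(609 + T) (w(b, T) = -7 + (b + b)/(T + 609) = -7 + (2*b)/(609 + T) = -7 + 2*b/(609 + T))
w(-46, q) + P = (-4263 - 7*1/234 + 2*(-46))/(609 + 1/234) + 125443 = (-4263 - 7/234 - 92)/(142507/234) + 125443 = (234/142507)*(-1019077/234) + 125443 = -1019077/142507 + 125443 = 17875486524/142507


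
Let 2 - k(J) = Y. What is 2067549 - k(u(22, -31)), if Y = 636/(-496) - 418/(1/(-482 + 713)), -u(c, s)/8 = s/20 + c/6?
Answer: 244402477/124 ≈ 1.9710e+6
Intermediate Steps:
u(c, s) = -4*c/3 - 2*s/5 (u(c, s) = -8*(s/20 + c/6) = -8*(c/6 + s/20) = -4*c/3 - 2*s/5)
Y = -11973351/124 (Y = 636*(-1/496) - 418/(1/231) = -159/124 - 418/1/231 = -159/124 - 418*231 = -159/124 - 96558 = -11973351/124 ≈ -96559.)
k(J) = 11973599/124 (k(J) = 2 - 1*(-11973351/124) = 2 + 11973351/124 = 11973599/124)
2067549 - k(u(22, -31)) = 2067549 - 1*11973599/124 = 2067549 - 11973599/124 = 244402477/124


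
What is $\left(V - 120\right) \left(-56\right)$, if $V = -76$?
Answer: $10976$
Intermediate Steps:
$\left(V - 120\right) \left(-56\right) = \left(-76 - 120\right) \left(-56\right) = \left(-196\right) \left(-56\right) = 10976$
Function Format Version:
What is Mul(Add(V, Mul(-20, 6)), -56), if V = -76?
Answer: 10976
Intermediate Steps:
Mul(Add(V, Mul(-20, 6)), -56) = Mul(Add(-76, Mul(-20, 6)), -56) = Mul(Add(-76, -120), -56) = Mul(-196, -56) = 10976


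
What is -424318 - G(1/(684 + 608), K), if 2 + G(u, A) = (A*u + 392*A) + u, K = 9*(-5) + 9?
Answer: -529983533/1292 ≈ -4.1020e+5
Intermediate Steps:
K = -36 (K = -45 + 9 = -36)
G(u, A) = -2 + u + 392*A + A*u (G(u, A) = -2 + ((A*u + 392*A) + u) = -2 + ((392*A + A*u) + u) = -2 + (u + 392*A + A*u) = -2 + u + 392*A + A*u)
-424318 - G(1/(684 + 608), K) = -424318 - (-2 + 1/(684 + 608) + 392*(-36) - 36/(684 + 608)) = -424318 - (-2 + 1/1292 - 14112 - 36/1292) = -424318 - (-2 + 1/1292 - 14112 - 36*1/1292) = -424318 - (-2 + 1/1292 - 14112 - 9/323) = -424318 - 1*(-18235323/1292) = -424318 + 18235323/1292 = -529983533/1292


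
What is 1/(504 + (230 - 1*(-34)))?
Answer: 1/768 ≈ 0.0013021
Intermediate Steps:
1/(504 + (230 - 1*(-34))) = 1/(504 + (230 + 34)) = 1/(504 + 264) = 1/768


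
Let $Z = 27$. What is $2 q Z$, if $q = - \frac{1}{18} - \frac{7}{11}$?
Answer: $- \frac{411}{11} \approx -37.364$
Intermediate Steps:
$q = - \frac{137}{198}$ ($q = \left(-1\right) \frac{1}{18} - \frac{7}{11} = - \frac{1}{18} - \frac{7}{11} = - \frac{137}{198} \approx -0.69192$)
$2 q Z = 2 \left(- \frac{137}{198}\right) 27 = \left(- \frac{137}{99}\right) 27 = - \frac{411}{11}$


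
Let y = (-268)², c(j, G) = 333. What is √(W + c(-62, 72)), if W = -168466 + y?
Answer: 9*I*√1189 ≈ 310.34*I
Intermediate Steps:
y = 71824
W = -96642 (W = -168466 + 71824 = -96642)
√(W + c(-62, 72)) = √(-96642 + 333) = √(-96309) = 9*I*√1189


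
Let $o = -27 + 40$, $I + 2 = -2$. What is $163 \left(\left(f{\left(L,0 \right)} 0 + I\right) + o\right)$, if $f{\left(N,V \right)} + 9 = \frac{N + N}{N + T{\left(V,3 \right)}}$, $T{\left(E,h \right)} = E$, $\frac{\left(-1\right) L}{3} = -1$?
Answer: $1467$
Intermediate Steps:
$I = -4$ ($I = -2 - 2 = -4$)
$L = 3$ ($L = \left(-3\right) \left(-1\right) = 3$)
$f{\left(N,V \right)} = -9 + \frac{2 N}{N + V}$ ($f{\left(N,V \right)} = -9 + \frac{N + N}{N + V} = -9 + \frac{2 N}{N + V}$)
$o = 13$
$163 \left(\left(f{\left(L,0 \right)} 0 + I\right) + o\right) = 163 \left(\left(\frac{\left(-9\right) 0 - 21}{3 + 0} \cdot 0 - 4\right) + 13\right) = 163 \left(\left(\frac{0 - 21}{3} \cdot 0 - 4\right) + 13\right) = 163 \left(\left(\frac{1}{3} \left(-21\right) 0 - 4\right) + 13\right) = 163 \left(\left(\left(-7\right) 0 - 4\right) + 13\right) = 163 \left(\left(0 - 4\right) + 13\right) = 163 \left(-4 + 13\right) = 163 \cdot 9 = 1467$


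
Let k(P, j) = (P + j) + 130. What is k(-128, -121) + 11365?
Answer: 11246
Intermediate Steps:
k(P, j) = 130 + P + j
k(-128, -121) + 11365 = (130 - 128 - 121) + 11365 = -119 + 11365 = 11246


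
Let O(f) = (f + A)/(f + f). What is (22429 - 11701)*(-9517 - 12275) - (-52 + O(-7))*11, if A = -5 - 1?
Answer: -3272976199/14 ≈ -2.3378e+8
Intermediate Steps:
A = -6
O(f) = (-6 + f)/(2*f) (O(f) = (f - 6)/(f + f) = (-6 + f)/((2*f)) = (-6 + f)*(1/(2*f)) = (-6 + f)/(2*f))
(22429 - 11701)*(-9517 - 12275) - (-52 + O(-7))*11 = (22429 - 11701)*(-9517 - 12275) - (-52 + (1/2)*(-6 - 7)/(-7))*11 = 10728*(-21792) - (-52 + (1/2)*(-1/7)*(-13))*11 = -233784576 - (-52 + 13/14)*11 = -233784576 - (-715)*11/14 = -233784576 - 1*(-7865/14) = -233784576 + 7865/14 = -3272976199/14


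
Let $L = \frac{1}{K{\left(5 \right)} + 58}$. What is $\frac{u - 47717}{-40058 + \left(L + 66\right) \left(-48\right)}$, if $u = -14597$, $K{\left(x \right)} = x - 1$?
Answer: $\frac{965867}{670015} \approx 1.4416$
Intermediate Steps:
$K{\left(x \right)} = -1 + x$
$L = \frac{1}{62}$ ($L = \frac{1}{\left(-1 + 5\right) + 58} = \frac{1}{4 + 58} = \frac{1}{62} \approx 0.016129$)
$\frac{u - 47717}{-40058 + \left(L + 66\right) \left(-48\right)} = \frac{-14597 - 47717}{-40058 + \left(\frac{1}{62} + 66\right) \left(-48\right)} = - \frac{62314}{-40058 + \frac{4093}{62} \left(-48\right)} = - \frac{62314}{-40058 - \frac{98232}{31}} = - \frac{62314}{- \frac{1340030}{31}} = \left(-62314\right) \left(- \frac{31}{1340030}\right) = \frac{965867}{670015}$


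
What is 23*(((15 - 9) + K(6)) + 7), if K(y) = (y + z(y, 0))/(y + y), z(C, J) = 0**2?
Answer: 621/2 ≈ 310.50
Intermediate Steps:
z(C, J) = 0
K(y) = 1/2 (K(y) = (y + 0)/(y + y) = y/((2*y)) = y*(1/(2*y)) = 1/2)
23*(((15 - 9) + K(6)) + 7) = 23*(((15 - 9) + 1/2) + 7) = 23*((6 + 1/2) + 7) = 23*(13/2 + 7) = 23*(27/2) = 621/2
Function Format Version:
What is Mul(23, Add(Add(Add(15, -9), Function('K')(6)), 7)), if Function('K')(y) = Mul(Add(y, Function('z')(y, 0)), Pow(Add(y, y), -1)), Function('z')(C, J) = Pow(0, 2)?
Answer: Rational(621, 2) ≈ 310.50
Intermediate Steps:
Function('z')(C, J) = 0
Function('K')(y) = Rational(1, 2) (Function('K')(y) = Mul(Add(y, 0), Pow(Add(y, y), -1)) = Mul(y, Pow(Mul(2, y), -1)) = Mul(y, Mul(Rational(1, 2), Pow(y, -1))) = Rational(1, 2))
Mul(23, Add(Add(Add(15, -9), Function('K')(6)), 7)) = Mul(23, Add(Add(Add(15, -9), Rational(1, 2)), 7)) = Mul(23, Add(Add(6, Rational(1, 2)), 7)) = Mul(23, Add(Rational(13, 2), 7)) = Mul(23, Rational(27, 2)) = Rational(621, 2)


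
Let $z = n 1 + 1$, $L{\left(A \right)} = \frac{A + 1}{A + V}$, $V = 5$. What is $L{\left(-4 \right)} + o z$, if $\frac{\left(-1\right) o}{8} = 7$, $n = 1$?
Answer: $-115$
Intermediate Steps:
$o = -56$ ($o = \left(-8\right) 7 = -56$)
$L{\left(A \right)} = \frac{1 + A}{5 + A}$ ($L{\left(A \right)} = \frac{A + 1}{A + 5} = \frac{1 + A}{5 + A}$)
$z = 2$ ($z = 1 \cdot 1 + 1 = 1 + 1 = 2$)
$L{\left(-4 \right)} + o z = \frac{1 - 4}{5 - 4} - 112 = 1^{-1} \left(-3\right) - 112 = 1 \left(-3\right) - 112 = -3 - 112 = -115$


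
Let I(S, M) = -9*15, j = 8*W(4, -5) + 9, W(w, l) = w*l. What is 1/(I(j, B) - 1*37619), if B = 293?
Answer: -1/37754 ≈ -2.6487e-5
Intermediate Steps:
W(w, l) = l*w
j = -151 (j = 8*(-5*4) + 9 = 8*(-20) + 9 = -160 + 9 = -151)
I(S, M) = -135
1/(I(j, B) - 1*37619) = 1/(-135 - 1*37619) = 1/(-135 - 37619) = 1/(-37754) = -1/37754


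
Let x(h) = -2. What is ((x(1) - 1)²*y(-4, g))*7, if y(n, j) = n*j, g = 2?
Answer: -504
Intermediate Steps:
y(n, j) = j*n
((x(1) - 1)²*y(-4, g))*7 = ((-2 - 1)²*(2*(-4)))*7 = ((-3)²*(-8))*7 = (9*(-8))*7 = -72*7 = -504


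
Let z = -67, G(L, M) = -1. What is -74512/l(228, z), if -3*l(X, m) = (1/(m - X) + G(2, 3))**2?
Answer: 1215826275/5476 ≈ 2.2203e+5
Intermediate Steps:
l(X, m) = -(-1 + 1/(m - X))**2/3 (l(X, m) = -(1/(m - X) - 1)**2/3 = -(-1 + 1/(m - X))**2/3)
-74512/l(228, z) = -74512*(-3*(228 - 1*(-67))**2/(1 + 228 - 1*(-67))**2) = -74512*(-3*(228 + 67)**2/(1 + 228 + 67)**2) = -74512/((-1/3*296**2/295**2)) = -74512/((-1/3*1/87025*87616)) = -74512/(-87616/261075) = -74512*(-261075/87616) = 1215826275/5476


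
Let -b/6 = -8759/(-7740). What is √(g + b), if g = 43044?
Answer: √71618221290/1290 ≈ 207.45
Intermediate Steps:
b = -8759/1290 (b = -(-52554)/(-7740) = -(-52554)*(-1)/7740 = -6*8759/7740 = -8759/1290 ≈ -6.7899)
√(g + b) = √(43044 - 8759/1290) = √(55518001/1290) = √71618221290/1290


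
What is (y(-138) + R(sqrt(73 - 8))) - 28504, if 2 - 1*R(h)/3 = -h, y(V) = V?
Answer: -28636 + 3*sqrt(65) ≈ -28612.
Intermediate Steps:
R(h) = 6 + 3*h (R(h) = 6 - (-3)*h = 6 + 3*h)
(y(-138) + R(sqrt(73 - 8))) - 28504 = (-138 + (6 + 3*sqrt(73 - 8))) - 28504 = (-138 + (6 + 3*sqrt(65))) - 28504 = (-132 + 3*sqrt(65)) - 28504 = -28636 + 3*sqrt(65)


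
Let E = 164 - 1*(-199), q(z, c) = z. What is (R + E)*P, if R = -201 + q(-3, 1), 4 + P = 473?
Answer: 74571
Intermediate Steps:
P = 469 (P = -4 + 473 = 469)
R = -204 (R = -201 - 3 = -204)
E = 363 (E = 164 + 199 = 363)
(R + E)*P = (-204 + 363)*469 = 159*469 = 74571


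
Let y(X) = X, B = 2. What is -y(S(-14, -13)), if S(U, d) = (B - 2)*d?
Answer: 0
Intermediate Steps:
S(U, d) = 0 (S(U, d) = (2 - 2)*d = 0*d = 0)
-y(S(-14, -13)) = -1*0 = 0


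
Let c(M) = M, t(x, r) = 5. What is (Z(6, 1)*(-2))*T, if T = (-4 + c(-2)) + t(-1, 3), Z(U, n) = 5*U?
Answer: 60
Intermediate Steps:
T = -1 (T = (-4 - 2) + 5 = -6 + 5 = -1)
(Z(6, 1)*(-2))*T = ((5*6)*(-2))*(-1) = (30*(-2))*(-1) = -60*(-1) = 60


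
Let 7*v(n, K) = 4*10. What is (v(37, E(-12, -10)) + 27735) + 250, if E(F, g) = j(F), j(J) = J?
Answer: 195935/7 ≈ 27991.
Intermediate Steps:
E(F, g) = F
v(n, K) = 40/7 (v(n, K) = (4*10)/7 = (1/7)*40 = 40/7)
(v(37, E(-12, -10)) + 27735) + 250 = (40/7 + 27735) + 250 = 194185/7 + 250 = 195935/7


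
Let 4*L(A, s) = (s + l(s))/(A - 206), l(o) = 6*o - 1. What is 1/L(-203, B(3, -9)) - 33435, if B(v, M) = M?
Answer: -534551/16 ≈ -33409.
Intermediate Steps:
l(o) = -1 + 6*o
L(A, s) = (-1 + 7*s)/(4*(-206 + A)) (L(A, s) = ((s + (-1 + 6*s))/(A - 206))/4 = ((-1 + 7*s)/(-206 + A))/4 = (-1 + 7*s)/(4*(-206 + A)))
1/L(-203, B(3, -9)) - 33435 = 1/((-1 + 7*(-9))/(4*(-206 - 203))) - 33435 = 1/((1/4)*(-1 - 63)/(-409)) - 33435 = 1/((1/4)*(-1/409)*(-64)) - 33435 = 1/(16/409) - 33435 = 409/16 - 33435 = -534551/16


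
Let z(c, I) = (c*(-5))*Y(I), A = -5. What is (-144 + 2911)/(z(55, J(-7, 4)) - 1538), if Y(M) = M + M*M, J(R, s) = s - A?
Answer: -2767/26288 ≈ -0.10526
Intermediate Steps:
J(R, s) = 5 + s (J(R, s) = s - 1*(-5) = s + 5 = 5 + s)
Y(M) = M + M**2
z(c, I) = -5*I*c*(1 + I) (z(c, I) = (c*(-5))*(I*(1 + I)) = (-5*c)*(I*(1 + I)) = -5*I*c*(1 + I))
(-144 + 2911)/(z(55, J(-7, 4)) - 1538) = (-144 + 2911)/(-5*(5 + 4)*55*(1 + (5 + 4)) - 1538) = 2767/(-5*9*55*(1 + 9) - 1538) = 2767/(-5*9*55*10 - 1538) = 2767/(-24750 - 1538) = 2767/(-26288) = 2767*(-1/26288) = -2767/26288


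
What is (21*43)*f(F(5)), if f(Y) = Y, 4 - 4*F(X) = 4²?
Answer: -2709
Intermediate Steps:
F(X) = -3 (F(X) = 1 - ¼*4² = 1 - ¼*16 = 1 - 4 = -3)
(21*43)*f(F(5)) = (21*43)*(-3) = 903*(-3) = -2709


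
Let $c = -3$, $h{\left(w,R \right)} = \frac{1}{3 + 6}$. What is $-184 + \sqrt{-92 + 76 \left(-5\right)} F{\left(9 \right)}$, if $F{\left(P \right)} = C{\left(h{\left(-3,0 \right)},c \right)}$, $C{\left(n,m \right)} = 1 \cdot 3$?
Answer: $-184 + 6 i \sqrt{118} \approx -184.0 + 65.177 i$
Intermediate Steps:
$h{\left(w,R \right)} = \frac{1}{9}$
$C{\left(n,m \right)} = 3$
$F{\left(P \right)} = 3$
$-184 + \sqrt{-92 + 76 \left(-5\right)} F{\left(9 \right)} = -184 + \sqrt{-92 + 76 \left(-5\right)} 3 = -184 + \sqrt{-92 - 380} \cdot 3 = -184 + \sqrt{-472} \cdot 3 = -184 + 2 i \sqrt{118} \cdot 3 = -184 + 6 i \sqrt{118}$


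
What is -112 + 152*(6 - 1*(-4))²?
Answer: 15088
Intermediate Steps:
-112 + 152*(6 - 1*(-4))² = -112 + 152*(6 + 4)² = -112 + 152*10² = -112 + 152*100 = -112 + 15200 = 15088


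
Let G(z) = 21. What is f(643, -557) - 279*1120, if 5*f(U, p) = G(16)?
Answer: -1562379/5 ≈ -3.1248e+5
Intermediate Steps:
f(U, p) = 21/5 (f(U, p) = (1/5)*21 = 21/5)
f(643, -557) - 279*1120 = 21/5 - 279*1120 = 21/5 - 1*312480 = 21/5 - 312480 = -1562379/5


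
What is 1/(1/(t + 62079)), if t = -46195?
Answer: 15884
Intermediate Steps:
1/(1/(t + 62079)) = 1/(1/(-46195 + 62079)) = 1/(1/15884) = 15884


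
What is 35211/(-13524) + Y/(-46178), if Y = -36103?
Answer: -189619431/104085212 ≈ -1.8218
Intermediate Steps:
35211/(-13524) + Y/(-46178) = 35211/(-13524) - 36103/(-46178) = 35211*(-1/13524) - 36103*(-1/46178) = -11737/4508 + 36103/46178 = -189619431/104085212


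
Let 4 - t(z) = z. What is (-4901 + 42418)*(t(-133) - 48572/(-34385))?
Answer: 178555295889/34385 ≈ 5.1928e+6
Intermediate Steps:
t(z) = 4 - z
(-4901 + 42418)*(t(-133) - 48572/(-34385)) = (-4901 + 42418)*((4 - 1*(-133)) - 48572/(-34385)) = 37517*((4 + 133) - 48572*(-1/34385)) = 37517*(137 + 48572/34385) = 37517*(4759317/34385) = 178555295889/34385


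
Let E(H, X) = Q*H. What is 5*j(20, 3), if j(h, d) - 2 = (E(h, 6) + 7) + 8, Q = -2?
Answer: -115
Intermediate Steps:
E(H, X) = -2*H
j(h, d) = 17 - 2*h (j(h, d) = 2 + ((-2*h + 7) + 8) = 2 + ((7 - 2*h) + 8) = 2 + (15 - 2*h) = 17 - 2*h)
5*j(20, 3) = 5*(17 - 2*20) = 5*(17 - 40) = 5*(-23) = -115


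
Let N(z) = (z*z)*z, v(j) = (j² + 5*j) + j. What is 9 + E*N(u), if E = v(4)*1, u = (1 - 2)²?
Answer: 49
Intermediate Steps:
v(j) = j² + 6*j
u = 1 (u = (-1)² = 1)
N(z) = z³ (N(z) = z²*z = z³)
E = 40 (E = (4*(6 + 4))*1 = (4*10)*1 = 40*1 = 40)
9 + E*N(u) = 9 + 40*1³ = 9 + 40*1 = 9 + 40 = 49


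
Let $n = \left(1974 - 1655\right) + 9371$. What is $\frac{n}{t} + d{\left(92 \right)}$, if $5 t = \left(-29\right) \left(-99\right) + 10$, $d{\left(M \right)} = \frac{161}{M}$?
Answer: $\frac{213967}{11524} \approx 18.567$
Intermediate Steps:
$t = \frac{2881}{5}$ ($t = \frac{\left(-29\right) \left(-99\right) + 10}{5} = \frac{2871 + 10}{5} = \frac{1}{5} \cdot 2881 = \frac{2881}{5} \approx 576.2$)
$n = 9690$ ($n = 319 + 9371 = 9690$)
$\frac{n}{t} + d{\left(92 \right)} = \frac{9690}{\frac{2881}{5}} + \frac{161}{92} = 9690 \cdot \frac{5}{2881} + 161 \cdot \frac{1}{92} = \frac{48450}{2881} + \frac{7}{4} = \frac{213967}{11524}$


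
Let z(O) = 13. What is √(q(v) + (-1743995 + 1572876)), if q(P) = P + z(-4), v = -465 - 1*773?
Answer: 2*I*√43086 ≈ 415.14*I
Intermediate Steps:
v = -1238 (v = -465 - 773 = -1238)
q(P) = 13 + P (q(P) = P + 13 = 13 + P)
√(q(v) + (-1743995 + 1572876)) = √((13 - 1238) + (-1743995 + 1572876)) = √(-1225 - 171119) = √(-172344) = 2*I*√43086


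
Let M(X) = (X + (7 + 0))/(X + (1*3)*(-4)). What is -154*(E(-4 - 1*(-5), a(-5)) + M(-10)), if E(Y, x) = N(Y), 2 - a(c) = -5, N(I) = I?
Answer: -175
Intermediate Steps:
a(c) = 7 (a(c) = 2 - 1*(-5) = 2 + 5 = 7)
E(Y, x) = Y
M(X) = (7 + X)/(-12 + X) (M(X) = (X + 7)/(X + 3*(-4)) = (7 + X)/(X - 12) = (7 + X)/(-12 + X))
-154*(E(-4 - 1*(-5), a(-5)) + M(-10)) = -154*((-4 - 1*(-5)) + (7 - 10)/(-12 - 10)) = -154*((-4 + 5) - 3/(-22)) = -154*(1 - 1/22*(-3)) = -154*(1 + 3/22) = -154*25/22 = -175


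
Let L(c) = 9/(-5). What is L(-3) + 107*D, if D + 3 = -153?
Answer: -83469/5 ≈ -16694.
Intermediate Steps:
L(c) = -9/5 (L(c) = 9*(-⅕) = -9/5)
D = -156 (D = -3 - 153 = -156)
L(-3) + 107*D = -9/5 + 107*(-156) = -9/5 - 16692 = -83469/5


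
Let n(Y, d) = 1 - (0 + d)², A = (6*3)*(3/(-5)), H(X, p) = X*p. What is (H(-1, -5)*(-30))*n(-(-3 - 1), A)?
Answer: 17346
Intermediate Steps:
A = -54/5 (A = 18*(3*(-⅕)) = 18*(-⅗) = -54/5 ≈ -10.800)
n(Y, d) = 1 - d²
(H(-1, -5)*(-30))*n(-(-3 - 1), A) = (-1*(-5)*(-30))*(1 - (-54/5)²) = (5*(-30))*(1 - 1*2916/25) = -150*(1 - 2916/25) = -150*(-2891/25) = 17346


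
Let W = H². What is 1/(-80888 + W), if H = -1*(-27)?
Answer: -1/80159 ≈ -1.2475e-5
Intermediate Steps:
H = 27
W = 729 (W = 27² = 729)
1/(-80888 + W) = 1/(-80888 + 729) = 1/(-80159) = -1/80159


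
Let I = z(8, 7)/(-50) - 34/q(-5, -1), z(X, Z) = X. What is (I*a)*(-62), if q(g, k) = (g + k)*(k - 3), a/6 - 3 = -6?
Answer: -43989/25 ≈ -1759.6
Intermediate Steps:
a = -18 (a = 18 + 6*(-6) = 18 - 36 = -18)
q(g, k) = (-3 + k)*(g + k) (q(g, k) = (g + k)*(-3 + k) = (-3 + k)*(g + k))
I = -473/300 (I = 8/(-50) - 34/((-1)² - 3*(-5) - 3*(-1) - 5*(-1)) = 8*(-1/50) - 34/(1 + 15 + 3 + 5) = -4/25 - 34/24 = -4/25 - 34*1/24 = -4/25 - 17/12 = -473/300 ≈ -1.5767)
(I*a)*(-62) = -473/300*(-18)*(-62) = (1419/50)*(-62) = -43989/25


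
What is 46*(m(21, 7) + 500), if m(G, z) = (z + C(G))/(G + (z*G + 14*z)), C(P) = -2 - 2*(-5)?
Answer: 3059345/133 ≈ 23003.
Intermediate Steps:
C(P) = 8 (C(P) = -2 + 10 = 8)
m(G, z) = (8 + z)/(G + 14*z + G*z) (m(G, z) = (z + 8)/(G + (z*G + 14*z)) = (8 + z)/(G + (G*z + 14*z)) = (8 + z)/(G + (14*z + G*z)) = (8 + z)/(G + 14*z + G*z))
46*(m(21, 7) + 500) = 46*((8 + 7)/(21 + 14*7 + 21*7) + 500) = 46*(15/(21 + 98 + 147) + 500) = 46*(15/266 + 500) = 46*(133015/266) = 3059345/133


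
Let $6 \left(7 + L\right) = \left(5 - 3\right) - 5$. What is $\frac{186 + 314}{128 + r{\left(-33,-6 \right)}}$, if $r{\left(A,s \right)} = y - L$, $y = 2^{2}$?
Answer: $\frac{1000}{279} \approx 3.5842$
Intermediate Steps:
$L = - \frac{15}{2}$ ($L = -7 + \frac{\left(5 - 3\right) - 5}{6} = -7 + \frac{2 - 5}{6} = -7 + \frac{1}{6} \left(-3\right) = -7 - \frac{1}{2} = - \frac{15}{2} \approx -7.5$)
$y = 4$
$r{\left(A,s \right)} = \frac{23}{2}$ ($r{\left(A,s \right)} = 4 - - \frac{15}{2} = 4 + \frac{15}{2} = \frac{23}{2}$)
$\frac{186 + 314}{128 + r{\left(-33,-6 \right)}} = \frac{186 + 314}{128 + \frac{23}{2}} = \frac{1}{\frac{279}{2}} \cdot 500 = \frac{2}{279} \cdot 500 = \frac{1000}{279}$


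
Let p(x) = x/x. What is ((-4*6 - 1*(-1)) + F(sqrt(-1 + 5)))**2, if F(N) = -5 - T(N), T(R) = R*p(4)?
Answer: 900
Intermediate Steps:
p(x) = 1
T(R) = R (T(R) = R*1 = R)
F(N) = -5 - N
((-4*6 - 1*(-1)) + F(sqrt(-1 + 5)))**2 = ((-4*6 - 1*(-1)) + (-5 - sqrt(-1 + 5)))**2 = ((-24 + 1) + (-5 - sqrt(4)))**2 = (-23 + (-5 - 1*2))**2 = (-23 + (-5 - 2))**2 = (-23 - 7)**2 = (-30)**2 = 900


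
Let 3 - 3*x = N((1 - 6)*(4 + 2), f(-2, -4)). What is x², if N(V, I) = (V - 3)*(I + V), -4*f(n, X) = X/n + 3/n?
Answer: 6985449/64 ≈ 1.0915e+5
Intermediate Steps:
f(n, X) = -3/(4*n) - X/(4*n) (f(n, X) = -(X/n + 3/n)/4 = -(3/n + X/n)/4 = -3/(4*n) - X/(4*n))
N(V, I) = (-3 + V)*(I + V)
x = -2643/8 (x = 1 - (((1 - 6)*(4 + 2))² - 3*(-3 - 1*(-4))/(4*(-2)) - 3*(1 - 6)*(4 + 2) + ((¼)*(-3 - 1*(-4))/(-2))*((1 - 6)*(4 + 2)))/3 = 1 - ((-5*6)² - 3*(-1)*(-3 + 4)/(4*2) - (-15)*6 + ((¼)*(-½)*(-3 + 4))*(-5*6))/3 = 1 - ((-30)² - 3*(-1)/(4*2) - 3*(-30) + ((¼)*(-½)*1)*(-30))/3 = 1 - (900 - 3*(-⅛) + 90 - ⅛*(-30))/3 = 1 - (900 + 3/8 + 90 + 15/4)/3 = 1 - ⅓*7953/8 = 1 - 2651/8 = -2643/8 ≈ -330.38)
x² = (-2643/8)² = 6985449/64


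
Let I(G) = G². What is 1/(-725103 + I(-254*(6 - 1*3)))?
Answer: -1/144459 ≈ -6.9224e-6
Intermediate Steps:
1/(-725103 + I(-254*(6 - 1*3))) = 1/(-725103 + (-254*(6 - 1*3))²) = 1/(-725103 + (-254*(6 - 3))²) = 1/(-725103 + (-254*3)²) = 1/(-725103 + (-762)²) = 1/(-725103 + 580644) = 1/(-144459) = -1/144459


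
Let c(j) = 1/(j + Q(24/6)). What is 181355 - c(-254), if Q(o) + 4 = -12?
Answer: 48965851/270 ≈ 1.8136e+5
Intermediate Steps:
Q(o) = -16 (Q(o) = -4 - 12 = -16)
c(j) = 1/(-16 + j) (c(j) = 1/(j - 16) = 1/(-16 + j))
181355 - c(-254) = 181355 - 1/(-16 - 254) = 181355 - 1/(-270) = 181355 - 1*(-1/270) = 181355 + 1/270 = 48965851/270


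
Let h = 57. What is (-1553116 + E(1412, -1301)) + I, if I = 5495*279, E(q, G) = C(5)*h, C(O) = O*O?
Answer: -18586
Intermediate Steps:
C(O) = O²
E(q, G) = 1425 (E(q, G) = 5²*57 = 25*57 = 1425)
I = 1533105
(-1553116 + E(1412, -1301)) + I = (-1553116 + 1425) + 1533105 = -1551691 + 1533105 = -18586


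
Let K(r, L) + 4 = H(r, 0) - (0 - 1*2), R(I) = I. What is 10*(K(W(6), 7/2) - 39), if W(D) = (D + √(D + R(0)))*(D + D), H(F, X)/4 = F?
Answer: 2470 + 480*√6 ≈ 3645.8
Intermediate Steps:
H(F, X) = 4*F
W(D) = 2*D*(D + √D) (W(D) = (D + √(D + 0))*(D + D) = (D + √D)*(2*D) = 2*D*(D + √D))
K(r, L) = -2 + 4*r (K(r, L) = -4 + (4*r - (0 - 1*2)) = -4 + (4*r - (0 - 2)) = -4 + (4*r - 1*(-2)) = -4 + (4*r + 2) = -4 + (2 + 4*r) = -2 + 4*r)
10*(K(W(6), 7/2) - 39) = 10*((-2 + 4*(2*6*(6 + √6))) - 39) = 10*((-2 + 4*(72 + 12*√6)) - 39) = 10*((-2 + (288 + 48*√6)) - 39) = 10*((286 + 48*√6) - 39) = 10*(247 + 48*√6) = 2470 + 480*√6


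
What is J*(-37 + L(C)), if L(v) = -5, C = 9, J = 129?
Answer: -5418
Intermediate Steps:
J*(-37 + L(C)) = 129*(-37 - 5) = 129*(-42) = -5418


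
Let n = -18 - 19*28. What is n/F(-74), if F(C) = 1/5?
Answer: -2750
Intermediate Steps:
n = -550 (n = -18 - 532 = -550)
F(C) = 1/5
n/F(-74) = -550/1/5 = -550*5 = -2750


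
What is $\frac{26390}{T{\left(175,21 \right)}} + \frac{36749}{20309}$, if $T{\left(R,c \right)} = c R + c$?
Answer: $\frac{47984201}{5361576} \approx 8.9496$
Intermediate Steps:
$T{\left(R,c \right)} = c + R c$ ($T{\left(R,c \right)} = R c + c = c + R c$)
$\frac{26390}{T{\left(175,21 \right)}} + \frac{36749}{20309} = \frac{26390}{21 \left(1 + 175\right)} + \frac{36749}{20309} = \frac{26390}{21 \cdot 176} + 36749 \cdot \frac{1}{20309} = \frac{26390}{3696} + \frac{36749}{20309} = 26390 \cdot \frac{1}{3696} + \frac{36749}{20309} = \frac{1885}{264} + \frac{36749}{20309} = \frac{47984201}{5361576}$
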